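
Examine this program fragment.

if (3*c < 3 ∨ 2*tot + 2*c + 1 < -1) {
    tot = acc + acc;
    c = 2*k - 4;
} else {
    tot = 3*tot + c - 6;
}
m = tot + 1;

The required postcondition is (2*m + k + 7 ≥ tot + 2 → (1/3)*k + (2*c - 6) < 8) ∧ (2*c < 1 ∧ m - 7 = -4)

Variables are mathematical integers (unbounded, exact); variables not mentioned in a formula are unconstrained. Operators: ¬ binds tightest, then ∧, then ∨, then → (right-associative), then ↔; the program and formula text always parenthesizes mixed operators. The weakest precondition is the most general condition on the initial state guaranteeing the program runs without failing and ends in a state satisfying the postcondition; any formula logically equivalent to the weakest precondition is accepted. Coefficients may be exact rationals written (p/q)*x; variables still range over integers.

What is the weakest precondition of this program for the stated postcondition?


Working backward. After the program, the postcondition (2*m + k + 7 ≥ tot + 2 → (1/3)*k + (2*c - 6) < 8) ∧ (2*c < 1 ∧ m - 7 = -4) must hold; in canonical form it is (k + 2*m ≥ tot - 5 → 2*c + (1/3)*k < 14) ∧ 2*c < 1 ∧ m = 3.
Before m := tot + 1: (k + tot ≥ -7 → 2*c + (1/3)*k < 14) ∧ 2*c < 1 ∧ tot = 2
Then branch requires (2*acc + k ≥ -7 → (13/3)*k < 22) ∧ 4*k < 9 ∧ 2*acc = 2; else branch requires (c + k + 3*tot ≥ -1 → 2*c + (1/3)*k < 14) ∧ 2*c < 1 ∧ c + 3*tot = 8.
Before the if: ((3*c < 3 ∨ 2*c + 2*tot < -2) → ((2*acc + k ≥ -7 → (13/3)*k < 22) ∧ 4*k < 9 ∧ 2*acc = 2)) ∧ ((¬(3*c < 3 ∨ 2*c + 2*tot < -2)) → ((c + k + 3*tot ≥ -1 → 2*c + (1/3)*k < 14) ∧ 2*c < 1 ∧ c + 3*tot = 8))
Answer: WP = ((3*c < 3 ∨ 2*c + 2*tot < -2) → ((2*acc + k ≥ -7 → (13/3)*k < 22) ∧ 4*k < 9 ∧ 2*acc = 2)) ∧ ((¬(3*c < 3 ∨ 2*c + 2*tot < -2)) → ((c + k + 3*tot ≥ -1 → 2*c + (1/3)*k < 14) ∧ 2*c < 1 ∧ c + 3*tot = 8))


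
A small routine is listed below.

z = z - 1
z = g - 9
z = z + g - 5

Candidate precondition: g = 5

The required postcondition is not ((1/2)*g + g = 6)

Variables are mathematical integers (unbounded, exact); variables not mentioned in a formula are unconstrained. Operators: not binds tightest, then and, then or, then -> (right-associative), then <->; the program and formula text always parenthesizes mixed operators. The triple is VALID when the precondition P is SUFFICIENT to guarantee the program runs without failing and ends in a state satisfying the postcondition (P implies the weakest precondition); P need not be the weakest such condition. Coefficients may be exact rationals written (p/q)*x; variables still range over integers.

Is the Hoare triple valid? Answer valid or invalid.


Working backward. After the program, the postcondition not ((1/2)*g + g = 6) must hold; in canonical form it is not ((3/2)*g = 6).
Before z := z + g - 5: not ((3/2)*g = 6)
Before z := g - 9: not ((3/2)*g = 6)
Before z := z - 1: not ((3/2)*g = 6)
The weakest precondition is not ((3/2)*g = 6).
Check whether g = 5 implies it.
Every state satisfying the precondition satisfies the weakest precondition: the implication holds.
Answer: valid


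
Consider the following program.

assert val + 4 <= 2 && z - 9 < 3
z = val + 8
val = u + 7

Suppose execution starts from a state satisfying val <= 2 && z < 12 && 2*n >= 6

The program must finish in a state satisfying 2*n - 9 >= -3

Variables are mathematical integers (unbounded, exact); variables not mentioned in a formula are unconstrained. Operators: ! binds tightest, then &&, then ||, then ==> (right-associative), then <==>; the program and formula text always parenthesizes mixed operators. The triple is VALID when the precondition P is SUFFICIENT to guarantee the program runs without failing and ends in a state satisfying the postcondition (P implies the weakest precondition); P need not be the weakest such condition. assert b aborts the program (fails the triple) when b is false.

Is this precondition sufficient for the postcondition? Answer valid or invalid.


Working backward. After the program, the postcondition 2*n - 9 >= -3 must hold; in canonical form it is 2*n >= 6.
Before val := u + 7: 2*n >= 6
Before z := val + 8: 2*n >= 6
Before assert val + 4 <= 2 && z - 9 < 3: val <= -2 && z < 12 && 2*n >= 6
The weakest precondition is val <= -2 && z < 12 && 2*n >= 6.
Check whether val <= 2 && z < 12 && 2*n >= 6 implies it.
Countermodel: at the initial state n = 3, val = -1, z = 11, the precondition holds but the weakest precondition fails.
Answer: invalid


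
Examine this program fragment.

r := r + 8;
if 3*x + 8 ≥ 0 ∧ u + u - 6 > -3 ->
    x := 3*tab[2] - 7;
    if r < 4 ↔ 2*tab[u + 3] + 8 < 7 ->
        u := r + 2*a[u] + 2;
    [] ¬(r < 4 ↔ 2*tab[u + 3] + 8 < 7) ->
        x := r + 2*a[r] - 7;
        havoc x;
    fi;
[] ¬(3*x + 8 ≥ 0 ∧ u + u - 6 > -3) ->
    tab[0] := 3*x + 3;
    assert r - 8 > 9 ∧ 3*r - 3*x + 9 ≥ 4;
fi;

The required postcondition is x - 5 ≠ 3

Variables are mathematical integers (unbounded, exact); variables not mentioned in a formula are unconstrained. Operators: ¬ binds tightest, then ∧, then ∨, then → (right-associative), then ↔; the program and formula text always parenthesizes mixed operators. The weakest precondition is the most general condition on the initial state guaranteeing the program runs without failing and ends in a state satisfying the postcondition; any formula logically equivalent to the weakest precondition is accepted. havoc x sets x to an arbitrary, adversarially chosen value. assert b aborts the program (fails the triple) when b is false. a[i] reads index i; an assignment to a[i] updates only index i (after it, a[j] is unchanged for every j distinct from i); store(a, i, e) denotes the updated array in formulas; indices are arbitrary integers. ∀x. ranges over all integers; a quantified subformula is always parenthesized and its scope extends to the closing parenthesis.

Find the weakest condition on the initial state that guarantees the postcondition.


Working backward. After the program, the postcondition x - 5 ≠ 3 must hold; in canonical form it is x ≠ 8.
Then branch requires ((r < 4 ↔ 2*tab[u + 3] < -1) → 3*tab[2] ≠ 15) ∧ ((¬(r < 4 ↔ 2*tab[u + 3] < -1)) → (∀x_1. x_1 ≠ 8)); else branch requires r > 17 ∧ 3*r ≥ 3*x - 5 ∧ x ≠ 8.
Before the if: ((3*x ≥ -8 ∧ 2*u > 3) → (((r < 4 ↔ 2*tab[u + 3] < -1) → 3*tab[2] ≠ 15) ∧ ((¬(r < 4 ↔ 2*tab[u + 3] < -1)) → (∀x_1. x_1 ≠ 8)))) ∧ ((¬(3*x ≥ -8 ∧ 2*u > 3)) → (r > 17 ∧ 3*r ≥ 3*x - 5 ∧ x ≠ 8))
Before r := r + 8: ((3*x ≥ -8 ∧ 2*u > 3) → (((r < -4 ↔ 2*tab[u + 3] < -1) → 3*tab[2] ≠ 15) ∧ ((¬(r < -4 ↔ 2*tab[u + 3] < -1)) → (∀x_1. x_1 ≠ 8)))) ∧ ((¬(3*x ≥ -8 ∧ 2*u > 3)) → (r > 9 ∧ 3*r ≥ 3*x - 29 ∧ x ≠ 8))
Answer: WP = ((3*x ≥ -8 ∧ 2*u > 3) → (((r < -4 ↔ 2*tab[u + 3] < -1) → 3*tab[2] ≠ 15) ∧ ((¬(r < -4 ↔ 2*tab[u + 3] < -1)) → (∀x_1. x_1 ≠ 8)))) ∧ ((¬(3*x ≥ -8 ∧ 2*u > 3)) → (r > 9 ∧ 3*r ≥ 3*x - 29 ∧ x ≠ 8))


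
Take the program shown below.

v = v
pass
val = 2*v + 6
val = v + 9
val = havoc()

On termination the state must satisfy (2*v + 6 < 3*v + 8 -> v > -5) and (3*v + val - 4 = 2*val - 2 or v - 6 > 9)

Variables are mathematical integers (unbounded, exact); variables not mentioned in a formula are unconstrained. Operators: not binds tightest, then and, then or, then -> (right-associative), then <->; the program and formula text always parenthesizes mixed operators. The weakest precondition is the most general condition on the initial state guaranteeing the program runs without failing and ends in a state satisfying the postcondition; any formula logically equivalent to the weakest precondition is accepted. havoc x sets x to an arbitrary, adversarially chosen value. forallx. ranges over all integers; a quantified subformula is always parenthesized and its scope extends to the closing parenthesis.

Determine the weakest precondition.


Working backward. After the program, the postcondition (2*v + 6 < 3*v + 8 -> v > -5) and (3*v + val - 4 = 2*val - 2 or v - 6 > 9) must hold; in canonical form it is (v > -2 -> v > -5) and (3*v = val + 2 or v > 15).
Before havoc val: forall val_1. ((v > -2 -> v > -5) and (3*v = val_1 + 2 or v > 15))
Before val := v + 9: forall val_1. ((v > -2 -> v > -5) and (3*v = val_1 + 2 or v > 15))
Before val := 2*v + 6: forall val_1. ((v > -2 -> v > -5) and (3*v = val_1 + 2 or v > 15))
Before skip: forall val_1. ((v > -2 -> v > -5) and (3*v = val_1 + 2 or v > 15))
Before v := v: forall val_1. ((v > -2 -> v > -5) and (3*v = val_1 + 2 or v > 15))
Answer: WP = forall val_1. ((v > -2 -> v > -5) and (3*v = val_1 + 2 or v > 15))


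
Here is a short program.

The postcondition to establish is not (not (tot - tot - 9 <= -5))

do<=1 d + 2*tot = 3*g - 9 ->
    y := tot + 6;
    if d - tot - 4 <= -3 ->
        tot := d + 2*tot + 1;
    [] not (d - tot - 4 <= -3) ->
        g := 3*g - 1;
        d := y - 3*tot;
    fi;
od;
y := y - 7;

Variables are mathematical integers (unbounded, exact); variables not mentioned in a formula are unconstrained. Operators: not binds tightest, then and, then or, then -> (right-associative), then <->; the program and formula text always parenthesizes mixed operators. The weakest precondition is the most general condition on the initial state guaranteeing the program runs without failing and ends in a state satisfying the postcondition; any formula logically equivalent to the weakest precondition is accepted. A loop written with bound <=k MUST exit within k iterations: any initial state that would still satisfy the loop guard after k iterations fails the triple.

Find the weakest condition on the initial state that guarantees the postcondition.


Working backward. After the program, the postcondition not (not (tot - tot - 9 <= -5)) must hold; in canonical form it is true.
Before y := y - 7: true
Before the loop (bound <=1), unroll the exhaustion recursion (WP_0 = exit-now case; WP_j = one more guarded iteration, up to j = 1):
  WP_0: not (d + 2*tot = 3*g - 9)
  WP_1: d + 2*tot = 3*g - 9 -> ((d <= tot + 1 -> (not (3*d + 4*tot = 3*g - 11))) and ((not (d <= tot + 1)) -> (not (9*g = 18))))
So before the loop: d + 2*tot = 3*g - 9 -> ((d <= tot + 1 -> (not (3*d + 4*tot = 3*g - 11))) and ((not (d <= tot + 1)) -> (not (9*g = 18))))
Answer: WP = d + 2*tot = 3*g - 9 -> ((d <= tot + 1 -> (not (3*d + 4*tot = 3*g - 11))) and ((not (d <= tot + 1)) -> (not (9*g = 18))))


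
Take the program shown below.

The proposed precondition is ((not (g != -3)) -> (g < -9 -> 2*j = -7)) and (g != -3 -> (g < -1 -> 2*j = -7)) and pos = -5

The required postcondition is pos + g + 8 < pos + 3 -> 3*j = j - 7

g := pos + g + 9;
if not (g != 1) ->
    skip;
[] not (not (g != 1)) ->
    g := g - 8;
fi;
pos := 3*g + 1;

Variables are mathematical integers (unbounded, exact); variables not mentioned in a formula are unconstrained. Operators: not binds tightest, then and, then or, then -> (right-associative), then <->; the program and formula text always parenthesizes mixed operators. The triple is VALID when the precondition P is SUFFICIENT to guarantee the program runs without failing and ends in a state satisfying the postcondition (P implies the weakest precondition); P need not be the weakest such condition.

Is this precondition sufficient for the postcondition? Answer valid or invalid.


Working backward. After the program, the postcondition pos + g + 8 < pos + 3 -> 3*j = j - 7 must hold; in canonical form it is g < -5 -> 2*j = -7.
Before pos := 3*g + 1: g < -5 -> 2*j = -7
Then branch requires g < -5 -> 2*j = -7; else branch requires g < 3 -> 2*j = -7.
Before the if: ((not (g != 1)) -> (g < -5 -> 2*j = -7)) and (g != 1 -> (g < 3 -> 2*j = -7))
Before g := pos + g + 9: ((not (g + pos != -8)) -> (g + pos < -14 -> 2*j = -7)) and (g + pos != -8 -> (g + pos < -6 -> 2*j = -7))
The weakest precondition is ((not (g + pos != -8)) -> (g + pos < -14 -> 2*j = -7)) and (g + pos != -8 -> (g + pos < -6 -> 2*j = -7)).
Check whether ((not (g != -3)) -> (g < -9 -> 2*j = -7)) and (g != -3 -> (g < -1 -> 2*j = -7)) and pos = -5 implies it.
Every state satisfying the precondition satisfies the weakest precondition: the implication holds.
Answer: valid


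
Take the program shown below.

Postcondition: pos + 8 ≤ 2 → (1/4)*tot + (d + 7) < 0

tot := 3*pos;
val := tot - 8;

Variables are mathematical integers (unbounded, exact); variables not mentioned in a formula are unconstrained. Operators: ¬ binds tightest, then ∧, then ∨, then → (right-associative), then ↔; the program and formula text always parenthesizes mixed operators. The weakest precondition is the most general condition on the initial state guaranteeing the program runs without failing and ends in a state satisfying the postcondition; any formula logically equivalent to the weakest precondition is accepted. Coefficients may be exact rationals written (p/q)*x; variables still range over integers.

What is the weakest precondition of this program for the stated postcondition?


Working backward. After the program, the postcondition pos + 8 ≤ 2 → (1/4)*tot + (d + 7) < 0 must hold; in canonical form it is pos ≤ -6 → d + (1/4)*tot < -7.
Before val := tot - 8: pos ≤ -6 → d + (1/4)*tot < -7
Before tot := 3*pos: pos ≤ -6 → d + (3/4)*pos < -7
Answer: WP = pos ≤ -6 → d + (3/4)*pos < -7


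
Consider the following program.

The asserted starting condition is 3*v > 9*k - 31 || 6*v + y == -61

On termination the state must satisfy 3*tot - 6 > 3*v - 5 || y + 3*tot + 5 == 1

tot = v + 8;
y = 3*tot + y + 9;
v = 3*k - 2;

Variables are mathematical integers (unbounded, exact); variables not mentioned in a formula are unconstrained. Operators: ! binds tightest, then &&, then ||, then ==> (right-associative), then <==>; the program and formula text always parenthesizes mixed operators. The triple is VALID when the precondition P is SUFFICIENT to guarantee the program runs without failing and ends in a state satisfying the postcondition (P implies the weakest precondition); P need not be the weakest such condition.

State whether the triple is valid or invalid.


Working backward. After the program, the postcondition 3*tot - 6 > 3*v - 5 || y + 3*tot + 5 == 1 must hold; in canonical form it is 3*tot > 3*v + 1 || 3*tot + y == -4.
Before v := 3*k - 2: 3*tot > 9*k - 5 || 3*tot + y == -4
Before y := 3*tot + y + 9: 3*tot > 9*k - 5 || 6*tot + y == -13
Before tot := v + 8: 3*v > 9*k - 29 || 6*v + y == -61
The weakest precondition is 3*v > 9*k - 29 || 6*v + y == -61.
Check whether 3*v > 9*k - 31 || 6*v + y == -61 implies it.
Countermodel: at the initial state k = 0, v = -10, y = 0, the precondition holds but the weakest precondition fails.
Answer: invalid


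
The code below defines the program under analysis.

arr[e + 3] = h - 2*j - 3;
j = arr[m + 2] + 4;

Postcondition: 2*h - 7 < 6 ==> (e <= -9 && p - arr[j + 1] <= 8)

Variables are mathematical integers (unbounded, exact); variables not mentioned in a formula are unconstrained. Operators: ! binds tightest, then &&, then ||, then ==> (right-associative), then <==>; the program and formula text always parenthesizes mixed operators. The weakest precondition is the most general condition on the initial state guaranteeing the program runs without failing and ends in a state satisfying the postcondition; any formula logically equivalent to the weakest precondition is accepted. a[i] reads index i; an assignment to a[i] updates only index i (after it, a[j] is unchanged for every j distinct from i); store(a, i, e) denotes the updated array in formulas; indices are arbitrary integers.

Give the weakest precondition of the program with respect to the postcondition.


Working backward. After the program, the postcondition 2*h - 7 < 6 ==> (e <= -9 && p - arr[j + 1] <= 8) must hold; in canonical form it is 2*h < 13 ==> (e <= -9 && p <= arr[j + 1] + 8).
Before j := arr[m + 2] + 4: 2*h < 13 ==> (e <= -9 && p <= arr[arr[m + 2] + 5] + 8)
Before arr[e + 3] := h - 2*j - 3: 2*h < 13 ==> (e <= -9 && p <= store(arr, e + 3, h - 2*j - 3)[store(arr, e + 3, h - 2*j - 3)[m + 2] + 5] + 8)
Answer: WP = 2*h < 13 ==> (e <= -9 && p <= store(arr, e + 3, h - 2*j - 3)[store(arr, e + 3, h - 2*j - 3)[m + 2] + 5] + 8)


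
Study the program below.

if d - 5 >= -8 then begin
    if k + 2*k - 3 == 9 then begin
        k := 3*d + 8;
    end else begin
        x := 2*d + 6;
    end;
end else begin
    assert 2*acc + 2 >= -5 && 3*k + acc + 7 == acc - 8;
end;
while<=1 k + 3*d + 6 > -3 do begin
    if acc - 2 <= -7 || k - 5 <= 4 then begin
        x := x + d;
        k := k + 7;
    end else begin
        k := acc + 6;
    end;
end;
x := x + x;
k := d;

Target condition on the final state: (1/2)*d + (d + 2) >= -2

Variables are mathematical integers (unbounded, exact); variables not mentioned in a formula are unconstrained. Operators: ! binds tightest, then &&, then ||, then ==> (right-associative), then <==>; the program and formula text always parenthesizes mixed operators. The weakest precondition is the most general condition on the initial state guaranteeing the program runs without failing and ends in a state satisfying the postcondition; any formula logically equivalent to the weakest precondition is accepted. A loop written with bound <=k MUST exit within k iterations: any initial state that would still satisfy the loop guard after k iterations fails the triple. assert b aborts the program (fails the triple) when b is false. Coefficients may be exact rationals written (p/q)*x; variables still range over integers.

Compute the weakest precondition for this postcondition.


Working backward. After the program, the postcondition (1/2)*d + (d + 2) >= -2 must hold; in canonical form it is (3/2)*d >= -4.
Before k := d: (3/2)*d >= -4
Before x := x + x: (3/2)*d >= -4
Before the loop (bound <=1), unroll the exhaustion recursion (WP_0 = exit-now case; WP_j = one more guarded iteration, up to j = 1):
  WP_0: (!(3*d + k > -9)) && (3/2)*d >= -4
  WP_1: (3*d + k > -9 ==> (((acc <= -5 || k <= 9) ==> ((!(3*d + k > -16)) && (3/2)*d >= -4)) && ((!(acc <= -5 || k <= 9)) ==> ((!(acc + 3*d > -15)) && (3/2)*d >= -4)))) && ((!(3*d + k > -9)) ==> (3/2)*d >= -4)
So before the loop: (3*d + k > -9 ==> (((acc <= -5 || k <= 9) ==> ((!(3*d + k > -16)) && (3/2)*d >= -4)) && ((!(acc <= -5 || k <= 9)) ==> ((!(acc + 3*d > -15)) && (3/2)*d >= -4)))) && ((!(3*d + k > -9)) ==> (3/2)*d >= -4)
Then branch requires (3*k == 12 ==> ((6*d > -17 ==> (((acc <= -5 || 3*d <= 1) ==> ((!(6*d > -24)) && (3/2)*d >= -4)) && ((!(acc <= -5 || 3*d <= 1)) ==> ((!(acc + 3*d > -15)) && (3/2)*d >= -4)))) && ((!(6*d > -17)) ==> (3/2)*d >= -4))) && ((!(3*k == 12)) ==> ((3*d + k > -9 ==> (((acc <= -5 || k <= 9) ==> ((!(3*d + k > -16)) && (3/2)*d >= -4)) && ((!(acc <= -5 || k <= 9)) ==> ((!(acc + 3*d > -15)) && (3/2)*d >= -4)))) && ((!(3*d + k > -9)) ==> (3/2)*d >= -4))); else branch requires 2*acc >= -7 && 3*k == -15 && (3*d + k > -9 ==> (((acc <= -5 || k <= 9) ==> ((!(3*d + k > -16)) && (3/2)*d >= -4)) && ((!(acc <= -5 || k <= 9)) ==> ((!(acc + 3*d > -15)) && (3/2)*d >= -4)))) && ((!(3*d + k > -9)) ==> (3/2)*d >= -4).
Before the if: (d >= -3 ==> ((3*k == 12 ==> ((6*d > -17 ==> (((acc <= -5 || 3*d <= 1) ==> ((!(6*d > -24)) && (3/2)*d >= -4)) && ((!(acc <= -5 || 3*d <= 1)) ==> ((!(acc + 3*d > -15)) && (3/2)*d >= -4)))) && ((!(6*d > -17)) ==> (3/2)*d >= -4))) && ((!(3*k == 12)) ==> ((3*d + k > -9 ==> (((acc <= -5 || k <= 9) ==> ((!(3*d + k > -16)) && (3/2)*d >= -4)) && ((!(acc <= -5 || k <= 9)) ==> ((!(acc + 3*d > -15)) && (3/2)*d >= -4)))) && ((!(3*d + k > -9)) ==> (3/2)*d >= -4))))) && ((!(d >= -3)) ==> (2*acc >= -7 && 3*k == -15 && (3*d + k > -9 ==> (((acc <= -5 || k <= 9) ==> ((!(3*d + k > -16)) && (3/2)*d >= -4)) && ((!(acc <= -5 || k <= 9)) ==> ((!(acc + 3*d > -15)) && (3/2)*d >= -4)))) && ((!(3*d + k > -9)) ==> (3/2)*d >= -4)))
Answer: WP = (d >= -3 ==> ((3*k == 12 ==> ((6*d > -17 ==> (((acc <= -5 || 3*d <= 1) ==> ((!(6*d > -24)) && (3/2)*d >= -4)) && ((!(acc <= -5 || 3*d <= 1)) ==> ((!(acc + 3*d > -15)) && (3/2)*d >= -4)))) && ((!(6*d > -17)) ==> (3/2)*d >= -4))) && ((!(3*k == 12)) ==> ((3*d + k > -9 ==> (((acc <= -5 || k <= 9) ==> ((!(3*d + k > -16)) && (3/2)*d >= -4)) && ((!(acc <= -5 || k <= 9)) ==> ((!(acc + 3*d > -15)) && (3/2)*d >= -4)))) && ((!(3*d + k > -9)) ==> (3/2)*d >= -4))))) && ((!(d >= -3)) ==> (2*acc >= -7 && 3*k == -15 && (3*d + k > -9 ==> (((acc <= -5 || k <= 9) ==> ((!(3*d + k > -16)) && (3/2)*d >= -4)) && ((!(acc <= -5 || k <= 9)) ==> ((!(acc + 3*d > -15)) && (3/2)*d >= -4)))) && ((!(3*d + k > -9)) ==> (3/2)*d >= -4)))


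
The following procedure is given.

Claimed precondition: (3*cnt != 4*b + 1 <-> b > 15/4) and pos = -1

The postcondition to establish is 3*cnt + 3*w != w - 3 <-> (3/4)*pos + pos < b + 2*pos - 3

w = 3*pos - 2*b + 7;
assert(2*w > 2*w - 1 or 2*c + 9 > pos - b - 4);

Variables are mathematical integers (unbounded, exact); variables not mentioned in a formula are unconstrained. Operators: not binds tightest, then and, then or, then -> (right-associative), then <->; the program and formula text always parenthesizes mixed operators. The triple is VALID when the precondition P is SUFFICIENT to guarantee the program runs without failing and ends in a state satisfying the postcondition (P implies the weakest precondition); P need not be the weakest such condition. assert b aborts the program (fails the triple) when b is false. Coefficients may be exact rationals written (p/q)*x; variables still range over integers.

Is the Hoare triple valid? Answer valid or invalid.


Working backward. After the program, the postcondition 3*cnt + 3*w != w - 3 <-> (3/4)*pos + pos < b + 2*pos - 3 must hold; in canonical form it is 3*cnt + 2*w != -3 <-> b + (1/4)*pos > 3.
Before assert 2*w > 2*w - 1 or 2*c + 9 > pos - b - 4: 3*cnt + 2*w != -3 <-> b + (1/4)*pos > 3
Before w := 3*pos - 2*b + 7: 3*cnt + 6*pos != 4*b - 17 <-> b + (1/4)*pos > 3
The weakest precondition is 3*cnt + 6*pos != 4*b - 17 <-> b + (1/4)*pos > 3.
Check whether (3*cnt != 4*b + 1 <-> b > 15/4) and pos = -1 implies it.
Countermodel: at the initial state b = -1, cnt = -1, pos = -1, the precondition holds but the weakest precondition fails.
Answer: invalid


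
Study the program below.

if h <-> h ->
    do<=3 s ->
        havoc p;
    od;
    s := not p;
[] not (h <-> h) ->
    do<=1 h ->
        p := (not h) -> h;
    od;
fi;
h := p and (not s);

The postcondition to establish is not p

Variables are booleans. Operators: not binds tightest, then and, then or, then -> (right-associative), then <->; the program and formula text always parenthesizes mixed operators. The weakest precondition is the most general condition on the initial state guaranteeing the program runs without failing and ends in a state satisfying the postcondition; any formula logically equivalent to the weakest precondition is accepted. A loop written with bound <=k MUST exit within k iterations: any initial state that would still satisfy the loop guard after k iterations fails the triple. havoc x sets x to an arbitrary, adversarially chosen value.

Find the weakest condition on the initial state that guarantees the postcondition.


Working backward. After the program, not p must hold.
Before h := p and (not s): not p
Then branch requires (not s) and ((not s) -> (not p)); else branch requires (h -> ((not h) and (not ((not h) -> h)))) and ((not h) -> (not p)).
Before the if: (not s) and ((not s) -> (not p))
Answer: WP = (not s) and ((not s) -> (not p))


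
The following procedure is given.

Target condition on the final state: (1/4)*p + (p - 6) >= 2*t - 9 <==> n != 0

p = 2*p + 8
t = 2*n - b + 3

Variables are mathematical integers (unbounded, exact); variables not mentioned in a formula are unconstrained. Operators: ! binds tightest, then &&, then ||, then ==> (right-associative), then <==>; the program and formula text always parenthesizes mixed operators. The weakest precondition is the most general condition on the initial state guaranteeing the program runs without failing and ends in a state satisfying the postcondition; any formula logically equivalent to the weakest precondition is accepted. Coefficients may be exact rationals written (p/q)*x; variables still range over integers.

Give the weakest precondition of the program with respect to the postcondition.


Working backward. After the program, the postcondition (1/4)*p + (p - 6) >= 2*t - 9 <==> n != 0 must hold; in canonical form it is (5/4)*p >= 2*t - 3 <==> n != 0.
Before t := 2*n - b + 3: 2*b + (5/4)*p >= 4*n + 3 <==> n != 0
Before p := 2*p + 8: 2*b + (5/2)*p >= 4*n - 7 <==> n != 0
Answer: WP = 2*b + (5/2)*p >= 4*n - 7 <==> n != 0


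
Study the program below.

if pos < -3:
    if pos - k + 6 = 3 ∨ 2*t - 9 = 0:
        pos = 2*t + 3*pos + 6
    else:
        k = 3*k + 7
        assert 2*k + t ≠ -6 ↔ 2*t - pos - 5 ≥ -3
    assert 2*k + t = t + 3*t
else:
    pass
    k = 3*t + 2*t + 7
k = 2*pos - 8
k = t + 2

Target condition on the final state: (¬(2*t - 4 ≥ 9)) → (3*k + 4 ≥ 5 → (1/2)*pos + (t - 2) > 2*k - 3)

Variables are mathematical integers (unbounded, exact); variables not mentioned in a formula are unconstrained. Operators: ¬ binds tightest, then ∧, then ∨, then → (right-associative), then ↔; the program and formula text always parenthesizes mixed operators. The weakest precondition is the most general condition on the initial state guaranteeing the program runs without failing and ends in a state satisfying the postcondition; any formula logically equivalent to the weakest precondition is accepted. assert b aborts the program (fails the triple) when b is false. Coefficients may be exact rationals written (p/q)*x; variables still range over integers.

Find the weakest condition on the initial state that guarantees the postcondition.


Working backward. After the program, the postcondition (¬(2*t - 4 ≥ 9)) → (3*k + 4 ≥ 5 → (1/2)*pos + (t - 2) > 2*k - 3) must hold; in canonical form it is (¬(2*t ≥ 13)) → (3*k ≥ 1 → (1/2)*pos + t > 2*k - 1).
Before k := t + 2: (¬(2*t ≥ 13)) → (3*t ≥ -5 → (1/2)*pos > t + 3)
Before k := 2*pos - 8: (¬(2*t ≥ 13)) → (3*t ≥ -5 → (1/2)*pos > t + 3)
Then branch requires ((pos = k - 3 ∨ 2*t = 9) → (2*k = 3*t ∧ ((¬(2*t ≥ 13)) → (3*t ≥ -5 → (3/2)*pos > 0)))) ∧ ((¬(pos = k - 3 ∨ 2*t = 9)) → ((6*k + t ≠ -20 ↔ 2*t ≥ pos + 2) ∧ 6*k = 3*t - 14 ∧ ((¬(2*t ≥ 13)) → (3*t ≥ -5 → (1/2)*pos > t + 3)))); else branch requires (¬(2*t ≥ 13)) → (3*t ≥ -5 → (1/2)*pos > t + 3).
Before the if: (pos < -3 → (((pos = k - 3 ∨ 2*t = 9) → (2*k = 3*t ∧ ((¬(2*t ≥ 13)) → (3*t ≥ -5 → (3/2)*pos > 0)))) ∧ ((¬(pos = k - 3 ∨ 2*t = 9)) → ((6*k + t ≠ -20 ↔ 2*t ≥ pos + 2) ∧ 6*k = 3*t - 14 ∧ ((¬(2*t ≥ 13)) → (3*t ≥ -5 → (1/2)*pos > t + 3)))))) ∧ ((¬(pos < -3)) → ((¬(2*t ≥ 13)) → (3*t ≥ -5 → (1/2)*pos > t + 3)))
Answer: WP = (pos < -3 → (((pos = k - 3 ∨ 2*t = 9) → (2*k = 3*t ∧ ((¬(2*t ≥ 13)) → (3*t ≥ -5 → (3/2)*pos > 0)))) ∧ ((¬(pos = k - 3 ∨ 2*t = 9)) → ((6*k + t ≠ -20 ↔ 2*t ≥ pos + 2) ∧ 6*k = 3*t - 14 ∧ ((¬(2*t ≥ 13)) → (3*t ≥ -5 → (1/2)*pos > t + 3)))))) ∧ ((¬(pos < -3)) → ((¬(2*t ≥ 13)) → (3*t ≥ -5 → (1/2)*pos > t + 3)))


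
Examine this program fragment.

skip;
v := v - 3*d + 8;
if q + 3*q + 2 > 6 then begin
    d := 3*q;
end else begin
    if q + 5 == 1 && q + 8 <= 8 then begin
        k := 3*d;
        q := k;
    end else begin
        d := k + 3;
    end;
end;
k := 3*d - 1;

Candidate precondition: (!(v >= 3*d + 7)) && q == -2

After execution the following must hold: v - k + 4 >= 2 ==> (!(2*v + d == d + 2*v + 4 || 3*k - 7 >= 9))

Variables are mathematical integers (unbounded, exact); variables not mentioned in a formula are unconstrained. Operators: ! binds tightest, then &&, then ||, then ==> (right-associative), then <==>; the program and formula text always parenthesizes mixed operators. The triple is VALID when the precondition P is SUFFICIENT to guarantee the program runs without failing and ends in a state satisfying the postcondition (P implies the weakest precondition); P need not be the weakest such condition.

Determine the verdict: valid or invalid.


Working backward. After the program, the postcondition v - k + 4 >= 2 ==> (!(2*v + d == d + 2*v + 4 || 3*k - 7 >= 9)) must hold; in canonical form it is v >= k - 2 ==> (!(3*k >= 16)).
Before k := 3*d - 1: v >= 3*d - 3 ==> (!(9*d >= 19))
Then branch requires v >= 9*q - 3 ==> (!(27*q >= 19)); else branch requires ((q == -4 && q <= 0) ==> (v >= 3*d - 3 ==> (!(9*d >= 19)))) && ((!(q == -4 && q <= 0)) ==> (v >= 3*k + 6 ==> (!(9*k >= -8)))).
Before the if: (4*q > 4 ==> (v >= 9*q - 3 ==> (!(27*q >= 19)))) && ((!(4*q > 4)) ==> (((q == -4 && q <= 0) ==> (v >= 3*d - 3 ==> (!(9*d >= 19)))) && ((!(q == -4 && q <= 0)) ==> (v >= 3*k + 6 ==> (!(9*k >= -8))))))
Before v := v - 3*d + 8: (4*q > 4 ==> (v >= 3*d + 9*q - 11 ==> (!(27*q >= 19)))) && ((!(4*q > 4)) ==> (((q == -4 && q <= 0) ==> (v >= 6*d - 11 ==> (!(9*d >= 19)))) && ((!(q == -4 && q <= 0)) ==> (v >= 3*d + 3*k - 2 ==> (!(9*k >= -8))))))
Before skip: (4*q > 4 ==> (v >= 3*d + 9*q - 11 ==> (!(27*q >= 19)))) && ((!(4*q > 4)) ==> (((q == -4 && q <= 0) ==> (v >= 6*d - 11 ==> (!(9*d >= 19)))) && ((!(q == -4 && q <= 0)) ==> (v >= 3*d + 3*k - 2 ==> (!(9*k >= -8))))))
The weakest precondition is (4*q > 4 ==> (v >= 3*d + 9*q - 11 ==> (!(27*q >= 19)))) && ((!(4*q > 4)) ==> (((q == -4 && q <= 0) ==> (v >= 6*d - 11 ==> (!(9*d >= 19)))) && ((!(q == -4 && q <= 0)) ==> (v >= 3*d + 3*k - 2 ==> (!(9*k >= -8)))))).
Check whether (!(v >= 3*d + 7)) && q == -2 implies it.
Countermodel: at the initial state d = 0, k = 0, q = -2, v = 0, the precondition holds but the weakest precondition fails.
Answer: invalid


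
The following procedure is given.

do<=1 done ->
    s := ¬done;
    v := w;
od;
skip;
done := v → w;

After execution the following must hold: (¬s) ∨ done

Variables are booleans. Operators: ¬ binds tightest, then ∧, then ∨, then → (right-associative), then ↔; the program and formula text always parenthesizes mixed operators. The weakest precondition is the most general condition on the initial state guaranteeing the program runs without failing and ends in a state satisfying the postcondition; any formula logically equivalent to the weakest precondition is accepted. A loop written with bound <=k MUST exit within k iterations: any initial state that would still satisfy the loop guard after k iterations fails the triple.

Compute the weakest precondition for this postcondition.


Working backward. After the program, (¬s) ∨ done must hold.
Before done := v → w: (¬s) ∨ (v → w)
Before skip: (¬s) ∨ (v → w)
Before the loop (bound <=1), unroll the exhaustion recursion (WP_0 = exit-now case; WP_j = one more guarded iteration, up to j = 1):
  WP_0: (¬done) ∧ ((¬s) ∨ (v → w))
  WP_1: (done → (¬done)) ∧ ((¬done) → ((¬s) ∨ (v → w)))
So before the loop: (done → (¬done)) ∧ ((¬done) → ((¬s) ∨ (v → w)))
Answer: WP = (done → (¬done)) ∧ ((¬done) → ((¬s) ∨ (v → w)))


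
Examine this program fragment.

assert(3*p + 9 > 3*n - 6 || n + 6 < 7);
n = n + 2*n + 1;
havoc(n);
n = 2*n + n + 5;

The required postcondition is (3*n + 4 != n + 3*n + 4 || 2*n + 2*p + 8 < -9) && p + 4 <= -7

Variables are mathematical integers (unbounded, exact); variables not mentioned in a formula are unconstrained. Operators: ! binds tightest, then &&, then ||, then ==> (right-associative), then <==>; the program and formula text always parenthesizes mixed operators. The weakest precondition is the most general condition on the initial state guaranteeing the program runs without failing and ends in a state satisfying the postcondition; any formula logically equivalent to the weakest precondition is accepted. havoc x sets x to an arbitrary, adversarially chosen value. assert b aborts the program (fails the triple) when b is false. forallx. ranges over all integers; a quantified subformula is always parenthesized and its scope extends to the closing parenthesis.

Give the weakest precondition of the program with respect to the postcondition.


Working backward. After the program, the postcondition (3*n + 4 != n + 3*n + 4 || 2*n + 2*p + 8 < -9) && p + 4 <= -7 must hold; in canonical form it is (n != 0 || 2*n + 2*p < -17) && p <= -11.
Before n := 2*n + n + 5: (3*n != -5 || 6*n + 2*p < -27) && p <= -11
Before havoc n: forall n_1. ((3*n_1 != -5 || 6*n_1 + 2*p < -27) && p <= -11)
Before n := n + 2*n + 1: forall n_1. ((3*n_1 != -5 || 6*n_1 + 2*p < -27) && p <= -11)
Before assert 3*p + 9 > 3*n - 6 || n + 6 < 7: (3*p > 3*n - 15 || n < 1) && (forall n_1. ((3*n_1 != -5 || 6*n_1 + 2*p < -27) && p <= -11))
Answer: WP = (3*p > 3*n - 15 || n < 1) && (forall n_1. ((3*n_1 != -5 || 6*n_1 + 2*p < -27) && p <= -11))


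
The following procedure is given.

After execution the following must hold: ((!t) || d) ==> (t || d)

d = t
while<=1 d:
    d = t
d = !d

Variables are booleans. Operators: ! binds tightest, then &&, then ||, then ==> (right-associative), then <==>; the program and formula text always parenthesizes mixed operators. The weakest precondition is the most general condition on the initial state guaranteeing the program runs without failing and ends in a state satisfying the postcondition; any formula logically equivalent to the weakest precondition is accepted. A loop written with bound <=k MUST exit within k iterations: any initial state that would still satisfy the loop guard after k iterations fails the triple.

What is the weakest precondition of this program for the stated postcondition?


Working backward. After the program, ((!t) || d) ==> (t || d) must hold.
Before d := !d: ((!t) || (!d)) ==> (t || (!d))
Before the loop (bound <=1), unroll the exhaustion recursion (WP_0 = exit-now case; WP_j = one more guarded iteration, up to j = 1):
  WP_0: (!d) && (((!t) || (!d)) ==> (t || (!d)))
  WP_1: (d ==> (!t)) && ((!d) ==> (((!t) || (!d)) ==> (t || (!d))))
So before the loop: (d ==> (!t)) && ((!d) ==> (((!t) || (!d)) ==> (t || (!d))))
Before d := t: t ==> (!t)
Answer: WP = t ==> (!t)


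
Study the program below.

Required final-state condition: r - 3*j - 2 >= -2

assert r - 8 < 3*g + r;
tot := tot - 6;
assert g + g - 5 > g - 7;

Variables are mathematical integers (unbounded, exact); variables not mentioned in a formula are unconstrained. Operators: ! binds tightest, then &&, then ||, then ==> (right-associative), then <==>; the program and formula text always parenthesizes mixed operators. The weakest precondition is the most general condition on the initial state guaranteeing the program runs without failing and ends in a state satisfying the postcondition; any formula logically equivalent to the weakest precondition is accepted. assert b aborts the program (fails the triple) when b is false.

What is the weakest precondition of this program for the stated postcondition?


Working backward. After the program, the postcondition r - 3*j - 2 >= -2 must hold; in canonical form it is r >= 3*j.
Before assert g + g - 5 > g - 7: g > -2 && r >= 3*j
Before tot := tot - 6: g > -2 && r >= 3*j
Before assert r - 8 < 3*g + r: 3*g > -8 && g > -2 && r >= 3*j
Answer: WP = 3*g > -8 && g > -2 && r >= 3*j


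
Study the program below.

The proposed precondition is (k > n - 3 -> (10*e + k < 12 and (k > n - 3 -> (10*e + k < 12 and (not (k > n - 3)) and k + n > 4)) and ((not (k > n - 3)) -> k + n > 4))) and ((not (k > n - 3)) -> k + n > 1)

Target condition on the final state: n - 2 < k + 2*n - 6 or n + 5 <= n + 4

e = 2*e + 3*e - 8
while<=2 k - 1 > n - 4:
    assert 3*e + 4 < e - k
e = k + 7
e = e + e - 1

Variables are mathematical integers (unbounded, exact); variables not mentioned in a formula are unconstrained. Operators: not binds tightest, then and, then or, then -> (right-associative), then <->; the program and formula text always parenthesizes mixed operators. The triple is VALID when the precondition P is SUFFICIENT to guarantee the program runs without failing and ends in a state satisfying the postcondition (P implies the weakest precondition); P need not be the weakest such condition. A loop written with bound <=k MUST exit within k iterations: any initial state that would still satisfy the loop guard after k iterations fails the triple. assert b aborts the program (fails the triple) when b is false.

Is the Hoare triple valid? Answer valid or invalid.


Working backward. After the program, the postcondition n - 2 < k + 2*n - 6 or n + 5 <= n + 4 must hold; in canonical form it is k + n > 4.
Before e := e + e - 1: k + n > 4
Before e := k + 7: k + n > 4
Before the loop (bound <=2), unroll the exhaustion recursion (WP_0 = exit-now case; WP_j = one more guarded iteration, up to j = 2):
  WP_0: (not (k > n - 3)) and k + n > 4
  WP_1: (k > n - 3 -> (2*e + k < -4 and (not (k > n - 3)) and k + n > 4)) and ((not (k > n - 3)) -> k + n > 4)
  WP_2: (k > n - 3 -> (2*e + k < -4 and (k > n - 3 -> (2*e + k < -4 and (not (k > n - 3)) and k + n > 4)) and ((not (k > n - 3)) -> k + n > 4))) and ((not (k > n - 3)) -> k + n > 4)
So before the loop: (k > n - 3 -> (2*e + k < -4 and (k > n - 3 -> (2*e + k < -4 and (not (k > n - 3)) and k + n > 4)) and ((not (k > n - 3)) -> k + n > 4))) and ((not (k > n - 3)) -> k + n > 4)
Before e := 2*e + 3*e - 8: (k > n - 3 -> (10*e + k < 12 and (k > n - 3 -> (10*e + k < 12 and (not (k > n - 3)) and k + n > 4)) and ((not (k > n - 3)) -> k + n > 4))) and ((not (k > n - 3)) -> k + n > 4)
The weakest precondition is (k > n - 3 -> (10*e + k < 12 and (k > n - 3 -> (10*e + k < 12 and (not (k > n - 3)) and k + n > 4)) and ((not (k > n - 3)) -> k + n > 4))) and ((not (k > n - 3)) -> k + n > 4).
Check whether (k > n - 3 -> (10*e + k < 12 and (k > n - 3 -> (10*e + k < 12 and (not (k > n - 3)) and k + n > 4)) and ((not (k > n - 3)) -> k + n > 4))) and ((not (k > n - 3)) -> k + n > 1) implies it.
Countermodel: at the initial state e = 0, k = 0, n = 3, the precondition holds but the weakest precondition fails.
Answer: invalid


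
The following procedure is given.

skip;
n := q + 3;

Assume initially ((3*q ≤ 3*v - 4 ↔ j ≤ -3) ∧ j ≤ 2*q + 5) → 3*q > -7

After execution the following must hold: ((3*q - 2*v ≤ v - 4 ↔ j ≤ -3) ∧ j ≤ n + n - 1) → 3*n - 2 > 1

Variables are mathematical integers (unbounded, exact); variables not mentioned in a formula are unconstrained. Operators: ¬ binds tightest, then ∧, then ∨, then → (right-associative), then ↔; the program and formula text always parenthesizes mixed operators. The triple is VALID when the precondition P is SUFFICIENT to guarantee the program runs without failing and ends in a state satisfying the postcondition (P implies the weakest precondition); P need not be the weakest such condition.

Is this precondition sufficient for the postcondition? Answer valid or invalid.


Working backward. After the program, the postcondition ((3*q - 2*v ≤ v - 4 ↔ j ≤ -3) ∧ j ≤ n + n - 1) → 3*n - 2 > 1 must hold; in canonical form it is ((3*q ≤ 3*v - 4 ↔ j ≤ -3) ∧ j ≤ 2*n - 1) → 3*n > 3.
Before n := q + 3: ((3*q ≤ 3*v - 4 ↔ j ≤ -3) ∧ j ≤ 2*q + 5) → 3*q > -6
Before skip: ((3*q ≤ 3*v - 4 ↔ j ≤ -3) ∧ j ≤ 2*q + 5) → 3*q > -6
The weakest precondition is ((3*q ≤ 3*v - 4 ↔ j ≤ -3) ∧ j ≤ 2*q + 5) → 3*q > -6.
Check whether ((3*q ≤ 3*v - 4 ↔ j ≤ -3) ∧ j ≤ 2*q + 5) → 3*q > -7 implies it.
Countermodel: at the initial state j = 1, q = -2, v = -1, the precondition holds but the weakest precondition fails.
Answer: invalid


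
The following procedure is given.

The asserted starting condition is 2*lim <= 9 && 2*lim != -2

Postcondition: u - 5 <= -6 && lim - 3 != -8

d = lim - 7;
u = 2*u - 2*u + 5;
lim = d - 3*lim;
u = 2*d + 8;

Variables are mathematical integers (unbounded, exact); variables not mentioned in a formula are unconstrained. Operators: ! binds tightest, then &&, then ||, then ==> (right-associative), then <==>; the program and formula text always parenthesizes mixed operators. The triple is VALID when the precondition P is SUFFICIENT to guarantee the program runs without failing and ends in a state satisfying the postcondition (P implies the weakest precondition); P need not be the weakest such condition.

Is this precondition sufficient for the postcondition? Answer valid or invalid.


Working backward. After the program, the postcondition u - 5 <= -6 && lim - 3 != -8 must hold; in canonical form it is u <= -1 && lim != -5.
Before u := 2*d + 8: 2*d <= -9 && lim != -5
Before lim := d - 3*lim: 2*d <= -9 && d != 3*lim - 5
Before u := 2*u - 2*u + 5: 2*d <= -9 && d != 3*lim - 5
Before d := lim - 7: 2*lim <= 5 && 2*lim != -2
The weakest precondition is 2*lim <= 5 && 2*lim != -2.
Check whether 2*lim <= 9 && 2*lim != -2 implies it.
Countermodel: at the initial state lim = 3, the precondition holds but the weakest precondition fails.
Answer: invalid
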